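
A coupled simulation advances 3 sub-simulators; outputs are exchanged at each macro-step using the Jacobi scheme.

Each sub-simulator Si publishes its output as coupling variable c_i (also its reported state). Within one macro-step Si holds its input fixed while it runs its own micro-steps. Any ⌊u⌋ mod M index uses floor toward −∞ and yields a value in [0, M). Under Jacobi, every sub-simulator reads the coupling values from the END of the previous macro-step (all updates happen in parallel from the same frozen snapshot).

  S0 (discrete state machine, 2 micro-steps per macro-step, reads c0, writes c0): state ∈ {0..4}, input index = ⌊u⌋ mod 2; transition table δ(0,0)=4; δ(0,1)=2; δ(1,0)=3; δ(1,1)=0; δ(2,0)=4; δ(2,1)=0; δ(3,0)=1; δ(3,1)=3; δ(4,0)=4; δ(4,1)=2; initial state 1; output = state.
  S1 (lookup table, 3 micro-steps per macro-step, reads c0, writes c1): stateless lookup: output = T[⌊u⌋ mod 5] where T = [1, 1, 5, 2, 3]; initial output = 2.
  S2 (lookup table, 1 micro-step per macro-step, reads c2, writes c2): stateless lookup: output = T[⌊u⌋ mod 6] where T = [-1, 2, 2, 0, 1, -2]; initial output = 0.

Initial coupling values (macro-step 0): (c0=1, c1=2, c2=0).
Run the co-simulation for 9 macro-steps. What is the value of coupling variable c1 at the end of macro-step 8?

c1 at macro-step 8 = 3

macro 1: S0 reads c0=1 → after 2×micro: 2; S1 reads c0=1 → after 3×micro: 1; S2 reads c2=0 → after 1×micro: -1 ⇒ (c0=2, c1=1, c2=-1)
macro 2: S0 reads c0=2 → after 2×micro: 4; S1 reads c0=2 → after 3×micro: 5; S2 reads c2=-1 → after 1×micro: -2 ⇒ (c0=4, c1=5, c2=-2)
macro 3: S0 reads c0=4 → after 2×micro: 4; S1 reads c0=4 → after 3×micro: 3; S2 reads c2=-2 → after 1×micro: 1 ⇒ (c0=4, c1=3, c2=1)
macro 4: S0 reads c0=4 → after 2×micro: 4; S1 reads c0=4 → after 3×micro: 3; S2 reads c2=1 → after 1×micro: 2 ⇒ (c0=4, c1=3, c2=2)
macro 5: S0 reads c0=4 → after 2×micro: 4; S1 reads c0=4 → after 3×micro: 3; S2 reads c2=2 → after 1×micro: 2 ⇒ (c0=4, c1=3, c2=2)
macro 6: S0 reads c0=4 → after 2×micro: 4; S1 reads c0=4 → after 3×micro: 3; S2 reads c2=2 → after 1×micro: 2 ⇒ (c0=4, c1=3, c2=2)
macro 7: S0 reads c0=4 → after 2×micro: 4; S1 reads c0=4 → after 3×micro: 3; S2 reads c2=2 → after 1×micro: 2 ⇒ (c0=4, c1=3, c2=2)
macro 8: S0 reads c0=4 → after 2×micro: 4; S1 reads c0=4 → after 3×micro: 3; S2 reads c2=2 → after 1×micro: 2 ⇒ (c0=4, c1=3, c2=2)
macro 9: S0 reads c0=4 → after 2×micro: 4; S1 reads c0=4 → after 3×micro: 3; S2 reads c2=2 → after 1×micro: 2 ⇒ (c0=4, c1=3, c2=2)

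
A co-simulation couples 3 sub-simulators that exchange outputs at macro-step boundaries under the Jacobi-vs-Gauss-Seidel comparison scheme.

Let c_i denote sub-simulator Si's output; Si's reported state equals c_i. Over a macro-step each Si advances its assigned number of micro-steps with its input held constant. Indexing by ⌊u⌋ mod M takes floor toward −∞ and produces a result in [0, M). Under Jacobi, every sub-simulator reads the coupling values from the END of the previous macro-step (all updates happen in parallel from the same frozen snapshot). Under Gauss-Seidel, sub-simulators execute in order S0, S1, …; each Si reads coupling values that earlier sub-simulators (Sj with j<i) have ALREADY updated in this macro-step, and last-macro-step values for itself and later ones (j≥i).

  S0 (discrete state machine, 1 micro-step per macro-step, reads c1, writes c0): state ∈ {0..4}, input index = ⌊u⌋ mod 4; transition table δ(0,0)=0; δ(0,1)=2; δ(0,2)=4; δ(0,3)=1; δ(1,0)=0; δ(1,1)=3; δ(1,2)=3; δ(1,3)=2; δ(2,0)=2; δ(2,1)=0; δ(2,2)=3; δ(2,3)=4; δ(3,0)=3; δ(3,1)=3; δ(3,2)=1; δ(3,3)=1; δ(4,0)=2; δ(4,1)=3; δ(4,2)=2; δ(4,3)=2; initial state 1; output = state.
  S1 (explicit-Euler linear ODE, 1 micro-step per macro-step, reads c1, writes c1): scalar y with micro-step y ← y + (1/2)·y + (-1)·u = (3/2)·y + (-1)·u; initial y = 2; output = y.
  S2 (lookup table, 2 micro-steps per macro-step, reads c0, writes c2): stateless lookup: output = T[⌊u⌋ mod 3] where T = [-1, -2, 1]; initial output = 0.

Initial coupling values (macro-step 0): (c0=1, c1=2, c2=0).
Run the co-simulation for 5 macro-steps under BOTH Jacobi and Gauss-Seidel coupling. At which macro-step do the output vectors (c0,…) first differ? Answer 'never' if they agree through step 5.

[Jacobi] macro 1: S0 reads c1=2 → after 1×micro: 3; S1 reads c1=2 → after 1×micro: 1; S2 reads c0=1 → after 2×micro: -2 ⇒ (c0=3, c1=1, c2=-2)
[Jacobi] macro 2: S0 reads c1=1 → after 1×micro: 3; S1 reads c1=1 → after 1×micro: 1/2; S2 reads c0=3 → after 2×micro: -1 ⇒ (c0=3, c1=1/2, c2=-1)
[Jacobi] macro 3: S0 reads c1=1/2 → after 1×micro: 3; S1 reads c1=1/2 → after 1×micro: 1/4; S2 reads c0=3 → after 2×micro: -1 ⇒ (c0=3, c1=1/4, c2=-1)
[Jacobi] macro 4: S0 reads c1=1/4 → after 1×micro: 3; S1 reads c1=1/4 → after 1×micro: 1/8; S2 reads c0=3 → after 2×micro: -1 ⇒ (c0=3, c1=1/8, c2=-1)
[Jacobi] macro 5: S0 reads c1=1/8 → after 1×micro: 3; S1 reads c1=1/8 → after 1×micro: 1/16; S2 reads c0=3 → after 2×micro: -1 ⇒ (c0=3, c1=1/16, c2=-1)
[Gauss-Seidel] macro 1: S0 reads c1=2 → after 1×micro: 3; S1 reads c1=2 → after 1×micro: 1; S2 reads c0=3 → after 2×micro: -1 ⇒ (c0=3, c1=1, c2=-1)
[Gauss-Seidel] macro 2: S0 reads c1=1 → after 1×micro: 3; S1 reads c1=1 → after 1×micro: 1/2; S2 reads c0=3 → after 2×micro: -1 ⇒ (c0=3, c1=1/2, c2=-1)
[Gauss-Seidel] macro 3: S0 reads c1=1/2 → after 1×micro: 3; S1 reads c1=1/2 → after 1×micro: 1/4; S2 reads c0=3 → after 2×micro: -1 ⇒ (c0=3, c1=1/4, c2=-1)
[Gauss-Seidel] macro 4: S0 reads c1=1/4 → after 1×micro: 3; S1 reads c1=1/4 → after 1×micro: 1/8; S2 reads c0=3 → after 2×micro: -1 ⇒ (c0=3, c1=1/8, c2=-1)
[Gauss-Seidel] macro 5: S0 reads c1=1/8 → after 1×micro: 3; S1 reads c1=1/8 → after 1×micro: 1/16; S2 reads c0=3 → after 2×micro: -1 ⇒ (c0=3, c1=1/16, c2=-1)

first divergence at macro-step: 1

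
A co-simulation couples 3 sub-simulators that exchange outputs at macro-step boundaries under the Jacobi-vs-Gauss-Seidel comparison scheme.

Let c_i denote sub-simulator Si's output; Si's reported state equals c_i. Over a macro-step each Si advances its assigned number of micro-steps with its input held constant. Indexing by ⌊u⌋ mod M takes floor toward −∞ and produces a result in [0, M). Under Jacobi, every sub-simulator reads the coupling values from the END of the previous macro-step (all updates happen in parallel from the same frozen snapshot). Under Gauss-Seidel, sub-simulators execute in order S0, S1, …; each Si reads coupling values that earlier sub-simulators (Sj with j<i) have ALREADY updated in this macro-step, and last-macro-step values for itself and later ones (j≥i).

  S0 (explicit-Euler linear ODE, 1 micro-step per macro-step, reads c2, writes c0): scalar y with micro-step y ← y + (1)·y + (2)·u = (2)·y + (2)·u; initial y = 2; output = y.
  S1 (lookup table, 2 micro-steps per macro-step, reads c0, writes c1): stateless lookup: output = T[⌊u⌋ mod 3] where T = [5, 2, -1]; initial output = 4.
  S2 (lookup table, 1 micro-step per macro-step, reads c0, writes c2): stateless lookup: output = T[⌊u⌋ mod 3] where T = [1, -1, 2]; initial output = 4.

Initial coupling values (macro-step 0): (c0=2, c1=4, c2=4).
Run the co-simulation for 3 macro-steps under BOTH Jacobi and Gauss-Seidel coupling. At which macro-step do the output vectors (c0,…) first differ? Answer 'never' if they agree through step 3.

[Jacobi] macro 1: S0 reads c2=4 → after 1×micro: 12; S1 reads c0=2 → after 2×micro: -1; S2 reads c0=2 → after 1×micro: 2 ⇒ (c0=12, c1=-1, c2=2)
[Jacobi] macro 2: S0 reads c2=2 → after 1×micro: 28; S1 reads c0=12 → after 2×micro: 5; S2 reads c0=12 → after 1×micro: 1 ⇒ (c0=28, c1=5, c2=1)
[Jacobi] macro 3: S0 reads c2=1 → after 1×micro: 58; S1 reads c0=28 → after 2×micro: 2; S2 reads c0=28 → after 1×micro: -1 ⇒ (c0=58, c1=2, c2=-1)
[Gauss-Seidel] macro 1: S0 reads c2=4 → after 1×micro: 12; S1 reads c0=12 → after 2×micro: 5; S2 reads c0=12 → after 1×micro: 1 ⇒ (c0=12, c1=5, c2=1)
[Gauss-Seidel] macro 2: S0 reads c2=1 → after 1×micro: 26; S1 reads c0=26 → after 2×micro: -1; S2 reads c0=26 → after 1×micro: 2 ⇒ (c0=26, c1=-1, c2=2)
[Gauss-Seidel] macro 3: S0 reads c2=2 → after 1×micro: 56; S1 reads c0=56 → after 2×micro: -1; S2 reads c0=56 → after 1×micro: 2 ⇒ (c0=56, c1=-1, c2=2)

first divergence at macro-step: 1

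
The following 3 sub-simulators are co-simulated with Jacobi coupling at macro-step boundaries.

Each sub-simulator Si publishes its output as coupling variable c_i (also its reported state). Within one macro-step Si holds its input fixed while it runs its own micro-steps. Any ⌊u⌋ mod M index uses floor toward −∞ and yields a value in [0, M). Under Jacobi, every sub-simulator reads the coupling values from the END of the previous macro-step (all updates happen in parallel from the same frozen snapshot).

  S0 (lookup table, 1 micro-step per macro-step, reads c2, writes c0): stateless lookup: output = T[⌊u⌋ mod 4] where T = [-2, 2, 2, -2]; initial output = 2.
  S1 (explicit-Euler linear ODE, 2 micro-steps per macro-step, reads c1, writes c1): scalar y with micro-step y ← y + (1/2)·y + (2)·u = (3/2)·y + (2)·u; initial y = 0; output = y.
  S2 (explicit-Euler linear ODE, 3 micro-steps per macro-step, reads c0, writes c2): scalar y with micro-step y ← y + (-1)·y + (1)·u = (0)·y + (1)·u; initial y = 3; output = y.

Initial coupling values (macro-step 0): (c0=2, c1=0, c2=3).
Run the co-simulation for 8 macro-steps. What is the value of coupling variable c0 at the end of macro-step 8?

c0 at macro-step 8 = 2

macro 1: S0 reads c2=3 → after 1×micro: -2; S1 reads c1=0 → after 2×micro: 0; S2 reads c0=2 → after 3×micro: 2 ⇒ (c0=-2, c1=0, c2=2)
macro 2: S0 reads c2=2 → after 1×micro: 2; S1 reads c1=0 → after 2×micro: 0; S2 reads c0=-2 → after 3×micro: -2 ⇒ (c0=2, c1=0, c2=-2)
macro 3: S0 reads c2=-2 → after 1×micro: 2; S1 reads c1=0 → after 2×micro: 0; S2 reads c0=2 → after 3×micro: 2 ⇒ (c0=2, c1=0, c2=2)
macro 4: S0 reads c2=2 → after 1×micro: 2; S1 reads c1=0 → after 2×micro: 0; S2 reads c0=2 → after 3×micro: 2 ⇒ (c0=2, c1=0, c2=2)
macro 5: S0 reads c2=2 → after 1×micro: 2; S1 reads c1=0 → after 2×micro: 0; S2 reads c0=2 → after 3×micro: 2 ⇒ (c0=2, c1=0, c2=2)
macro 6: S0 reads c2=2 → after 1×micro: 2; S1 reads c1=0 → after 2×micro: 0; S2 reads c0=2 → after 3×micro: 2 ⇒ (c0=2, c1=0, c2=2)
macro 7: S0 reads c2=2 → after 1×micro: 2; S1 reads c1=0 → after 2×micro: 0; S2 reads c0=2 → after 3×micro: 2 ⇒ (c0=2, c1=0, c2=2)
macro 8: S0 reads c2=2 → after 1×micro: 2; S1 reads c1=0 → after 2×micro: 0; S2 reads c0=2 → after 3×micro: 2 ⇒ (c0=2, c1=0, c2=2)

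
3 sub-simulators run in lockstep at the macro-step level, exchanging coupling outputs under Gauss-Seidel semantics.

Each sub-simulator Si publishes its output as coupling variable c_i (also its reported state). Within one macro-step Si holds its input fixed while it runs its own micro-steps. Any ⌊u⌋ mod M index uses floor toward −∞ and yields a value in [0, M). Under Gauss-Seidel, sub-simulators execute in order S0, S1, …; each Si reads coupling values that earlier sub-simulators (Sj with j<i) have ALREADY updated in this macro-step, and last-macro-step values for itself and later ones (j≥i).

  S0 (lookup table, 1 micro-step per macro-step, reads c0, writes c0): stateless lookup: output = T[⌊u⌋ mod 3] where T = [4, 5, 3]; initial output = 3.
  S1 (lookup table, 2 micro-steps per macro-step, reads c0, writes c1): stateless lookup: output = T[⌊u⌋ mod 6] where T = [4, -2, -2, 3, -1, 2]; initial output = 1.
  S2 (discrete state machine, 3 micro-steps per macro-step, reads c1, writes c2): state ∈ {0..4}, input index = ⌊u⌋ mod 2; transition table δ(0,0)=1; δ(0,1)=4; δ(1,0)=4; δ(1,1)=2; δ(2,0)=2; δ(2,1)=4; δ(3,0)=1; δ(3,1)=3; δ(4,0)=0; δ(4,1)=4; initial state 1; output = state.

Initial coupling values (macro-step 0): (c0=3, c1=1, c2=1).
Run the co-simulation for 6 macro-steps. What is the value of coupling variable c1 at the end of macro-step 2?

c1 at macro-step 2 = 2

macro 1: S0 reads c0=3 → after 1×micro: 4; S1 reads c0=4 → after 2×micro: -1; S2 reads c1=-1 → after 3×micro: 4 ⇒ (c0=4, c1=-1, c2=4)
macro 2: S0 reads c0=4 → after 1×micro: 5; S1 reads c0=5 → after 2×micro: 2; S2 reads c1=2 → after 3×micro: 4 ⇒ (c0=5, c1=2, c2=4)
macro 3: S0 reads c0=5 → after 1×micro: 3; S1 reads c0=3 → after 2×micro: 3; S2 reads c1=3 → after 3×micro: 4 ⇒ (c0=3, c1=3, c2=4)
macro 4: S0 reads c0=3 → after 1×micro: 4; S1 reads c0=4 → after 2×micro: -1; S2 reads c1=-1 → after 3×micro: 4 ⇒ (c0=4, c1=-1, c2=4)
macro 5: S0 reads c0=4 → after 1×micro: 5; S1 reads c0=5 → after 2×micro: 2; S2 reads c1=2 → after 3×micro: 4 ⇒ (c0=5, c1=2, c2=4)
macro 6: S0 reads c0=5 → after 1×micro: 3; S1 reads c0=3 → after 2×micro: 3; S2 reads c1=3 → after 3×micro: 4 ⇒ (c0=3, c1=3, c2=4)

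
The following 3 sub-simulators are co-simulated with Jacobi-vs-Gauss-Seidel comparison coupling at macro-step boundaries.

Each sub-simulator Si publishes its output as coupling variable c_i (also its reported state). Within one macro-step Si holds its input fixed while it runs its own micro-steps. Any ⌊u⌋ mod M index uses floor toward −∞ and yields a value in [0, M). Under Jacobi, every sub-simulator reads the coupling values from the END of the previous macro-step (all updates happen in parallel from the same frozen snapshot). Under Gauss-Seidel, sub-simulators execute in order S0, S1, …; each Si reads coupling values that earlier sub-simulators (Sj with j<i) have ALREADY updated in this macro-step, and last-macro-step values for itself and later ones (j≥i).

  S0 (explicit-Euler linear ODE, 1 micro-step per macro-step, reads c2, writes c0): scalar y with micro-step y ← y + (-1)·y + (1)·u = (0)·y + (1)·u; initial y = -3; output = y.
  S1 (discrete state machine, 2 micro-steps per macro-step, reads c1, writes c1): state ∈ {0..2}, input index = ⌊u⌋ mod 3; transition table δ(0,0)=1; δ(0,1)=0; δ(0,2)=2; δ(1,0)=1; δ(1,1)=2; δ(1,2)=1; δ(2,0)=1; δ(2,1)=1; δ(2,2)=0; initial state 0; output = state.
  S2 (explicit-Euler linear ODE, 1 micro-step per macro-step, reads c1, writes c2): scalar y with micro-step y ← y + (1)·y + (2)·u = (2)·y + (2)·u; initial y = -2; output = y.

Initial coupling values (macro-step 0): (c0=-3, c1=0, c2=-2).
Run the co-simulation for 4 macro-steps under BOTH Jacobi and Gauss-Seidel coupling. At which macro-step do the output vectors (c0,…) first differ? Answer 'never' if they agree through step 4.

first divergence at macro-step: 1

[Jacobi] macro 1: S0 reads c2=-2 → after 1×micro: -2; S1 reads c1=0 → after 2×micro: 1; S2 reads c1=0 → after 1×micro: -4 ⇒ (c0=-2, c1=1, c2=-4)
[Jacobi] macro 2: S0 reads c2=-4 → after 1×micro: -4; S1 reads c1=1 → after 2×micro: 1; S2 reads c1=1 → after 1×micro: -6 ⇒ (c0=-4, c1=1, c2=-6)
[Jacobi] macro 3: S0 reads c2=-6 → after 1×micro: -6; S1 reads c1=1 → after 2×micro: 1; S2 reads c1=1 → after 1×micro: -10 ⇒ (c0=-6, c1=1, c2=-10)
[Jacobi] macro 4: S0 reads c2=-10 → after 1×micro: -10; S1 reads c1=1 → after 2×micro: 1; S2 reads c1=1 → after 1×micro: -18 ⇒ (c0=-10, c1=1, c2=-18)
[Gauss-Seidel] macro 1: S0 reads c2=-2 → after 1×micro: -2; S1 reads c1=0 → after 2×micro: 1; S2 reads c1=1 → after 1×micro: -2 ⇒ (c0=-2, c1=1, c2=-2)
[Gauss-Seidel] macro 2: S0 reads c2=-2 → after 1×micro: -2; S1 reads c1=1 → after 2×micro: 1; S2 reads c1=1 → after 1×micro: -2 ⇒ (c0=-2, c1=1, c2=-2)
[Gauss-Seidel] macro 3: S0 reads c2=-2 → after 1×micro: -2; S1 reads c1=1 → after 2×micro: 1; S2 reads c1=1 → after 1×micro: -2 ⇒ (c0=-2, c1=1, c2=-2)
[Gauss-Seidel] macro 4: S0 reads c2=-2 → after 1×micro: -2; S1 reads c1=1 → after 2×micro: 1; S2 reads c1=1 → after 1×micro: -2 ⇒ (c0=-2, c1=1, c2=-2)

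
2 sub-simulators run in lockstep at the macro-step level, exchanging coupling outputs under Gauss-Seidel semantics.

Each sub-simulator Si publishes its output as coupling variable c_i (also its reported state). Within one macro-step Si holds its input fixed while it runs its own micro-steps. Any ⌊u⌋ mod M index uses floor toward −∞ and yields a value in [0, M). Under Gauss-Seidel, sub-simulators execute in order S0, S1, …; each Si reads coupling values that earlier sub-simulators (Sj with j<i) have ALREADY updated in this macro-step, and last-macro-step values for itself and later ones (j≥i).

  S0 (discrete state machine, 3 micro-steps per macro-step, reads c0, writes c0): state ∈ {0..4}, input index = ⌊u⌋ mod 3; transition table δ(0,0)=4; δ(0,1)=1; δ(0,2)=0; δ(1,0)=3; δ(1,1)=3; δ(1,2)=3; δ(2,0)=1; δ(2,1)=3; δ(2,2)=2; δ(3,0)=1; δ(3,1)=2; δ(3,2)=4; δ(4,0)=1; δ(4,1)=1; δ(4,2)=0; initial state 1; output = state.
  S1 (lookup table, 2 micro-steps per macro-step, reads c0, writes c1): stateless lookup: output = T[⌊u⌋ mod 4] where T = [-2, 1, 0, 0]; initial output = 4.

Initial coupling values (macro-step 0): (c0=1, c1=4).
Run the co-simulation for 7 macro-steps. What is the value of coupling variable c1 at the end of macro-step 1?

c1 at macro-step 1 = 0

macro 1: S0 reads c0=1 → after 3×micro: 3; S1 reads c0=3 → after 2×micro: 0 ⇒ (c0=3, c1=0)
macro 2: S0 reads c0=3 → after 3×micro: 1; S1 reads c0=1 → after 2×micro: 1 ⇒ (c0=1, c1=1)
macro 3: S0 reads c0=1 → after 3×micro: 3; S1 reads c0=3 → after 2×micro: 0 ⇒ (c0=3, c1=0)
macro 4: S0 reads c0=3 → after 3×micro: 1; S1 reads c0=1 → after 2×micro: 1 ⇒ (c0=1, c1=1)
macro 5: S0 reads c0=1 → after 3×micro: 3; S1 reads c0=3 → after 2×micro: 0 ⇒ (c0=3, c1=0)
macro 6: S0 reads c0=3 → after 3×micro: 1; S1 reads c0=1 → after 2×micro: 1 ⇒ (c0=1, c1=1)
macro 7: S0 reads c0=1 → after 3×micro: 3; S1 reads c0=3 → after 2×micro: 0 ⇒ (c0=3, c1=0)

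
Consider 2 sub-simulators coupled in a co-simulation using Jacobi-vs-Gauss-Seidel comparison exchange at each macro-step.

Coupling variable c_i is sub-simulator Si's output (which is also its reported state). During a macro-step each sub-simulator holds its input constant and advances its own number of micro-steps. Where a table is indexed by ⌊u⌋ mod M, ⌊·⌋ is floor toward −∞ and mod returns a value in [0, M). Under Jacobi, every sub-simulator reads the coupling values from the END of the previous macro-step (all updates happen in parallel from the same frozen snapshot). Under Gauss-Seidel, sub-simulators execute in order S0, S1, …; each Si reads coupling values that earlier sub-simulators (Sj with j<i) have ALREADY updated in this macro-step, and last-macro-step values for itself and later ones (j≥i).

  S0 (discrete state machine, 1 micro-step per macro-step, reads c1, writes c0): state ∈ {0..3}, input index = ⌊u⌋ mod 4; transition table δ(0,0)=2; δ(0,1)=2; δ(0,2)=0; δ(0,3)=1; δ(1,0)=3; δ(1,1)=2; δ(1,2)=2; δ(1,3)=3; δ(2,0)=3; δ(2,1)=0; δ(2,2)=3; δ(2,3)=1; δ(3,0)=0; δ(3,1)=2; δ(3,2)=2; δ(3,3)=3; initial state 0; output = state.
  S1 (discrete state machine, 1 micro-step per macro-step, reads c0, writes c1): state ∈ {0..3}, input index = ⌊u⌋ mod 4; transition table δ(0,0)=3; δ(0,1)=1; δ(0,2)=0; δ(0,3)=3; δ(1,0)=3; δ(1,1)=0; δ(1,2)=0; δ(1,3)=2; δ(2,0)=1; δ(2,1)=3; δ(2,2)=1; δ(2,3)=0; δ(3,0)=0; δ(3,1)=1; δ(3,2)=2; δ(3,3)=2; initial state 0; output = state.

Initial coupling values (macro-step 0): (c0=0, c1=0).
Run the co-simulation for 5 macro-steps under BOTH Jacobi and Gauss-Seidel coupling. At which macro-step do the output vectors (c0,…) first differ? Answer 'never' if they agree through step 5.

[Jacobi] macro 1: S0 reads c1=0 → after 1×micro: 2; S1 reads c0=0 → after 1×micro: 3 ⇒ (c0=2, c1=3)
[Jacobi] macro 2: S0 reads c1=3 → after 1×micro: 1; S1 reads c0=2 → after 1×micro: 2 ⇒ (c0=1, c1=2)
[Jacobi] macro 3: S0 reads c1=2 → after 1×micro: 2; S1 reads c0=1 → after 1×micro: 3 ⇒ (c0=2, c1=3)
[Jacobi] macro 4: S0 reads c1=3 → after 1×micro: 1; S1 reads c0=2 → after 1×micro: 2 ⇒ (c0=1, c1=2)
[Jacobi] macro 5: S0 reads c1=2 → after 1×micro: 2; S1 reads c0=1 → after 1×micro: 3 ⇒ (c0=2, c1=3)
[Gauss-Seidel] macro 1: S0 reads c1=0 → after 1×micro: 2; S1 reads c0=2 → after 1×micro: 0 ⇒ (c0=2, c1=0)
[Gauss-Seidel] macro 2: S0 reads c1=0 → after 1×micro: 3; S1 reads c0=3 → after 1×micro: 3 ⇒ (c0=3, c1=3)
[Gauss-Seidel] macro 3: S0 reads c1=3 → after 1×micro: 3; S1 reads c0=3 → after 1×micro: 2 ⇒ (c0=3, c1=2)
[Gauss-Seidel] macro 4: S0 reads c1=2 → after 1×micro: 2; S1 reads c0=2 → after 1×micro: 1 ⇒ (c0=2, c1=1)
[Gauss-Seidel] macro 5: S0 reads c1=1 → after 1×micro: 0; S1 reads c0=0 → after 1×micro: 3 ⇒ (c0=0, c1=3)

first divergence at macro-step: 1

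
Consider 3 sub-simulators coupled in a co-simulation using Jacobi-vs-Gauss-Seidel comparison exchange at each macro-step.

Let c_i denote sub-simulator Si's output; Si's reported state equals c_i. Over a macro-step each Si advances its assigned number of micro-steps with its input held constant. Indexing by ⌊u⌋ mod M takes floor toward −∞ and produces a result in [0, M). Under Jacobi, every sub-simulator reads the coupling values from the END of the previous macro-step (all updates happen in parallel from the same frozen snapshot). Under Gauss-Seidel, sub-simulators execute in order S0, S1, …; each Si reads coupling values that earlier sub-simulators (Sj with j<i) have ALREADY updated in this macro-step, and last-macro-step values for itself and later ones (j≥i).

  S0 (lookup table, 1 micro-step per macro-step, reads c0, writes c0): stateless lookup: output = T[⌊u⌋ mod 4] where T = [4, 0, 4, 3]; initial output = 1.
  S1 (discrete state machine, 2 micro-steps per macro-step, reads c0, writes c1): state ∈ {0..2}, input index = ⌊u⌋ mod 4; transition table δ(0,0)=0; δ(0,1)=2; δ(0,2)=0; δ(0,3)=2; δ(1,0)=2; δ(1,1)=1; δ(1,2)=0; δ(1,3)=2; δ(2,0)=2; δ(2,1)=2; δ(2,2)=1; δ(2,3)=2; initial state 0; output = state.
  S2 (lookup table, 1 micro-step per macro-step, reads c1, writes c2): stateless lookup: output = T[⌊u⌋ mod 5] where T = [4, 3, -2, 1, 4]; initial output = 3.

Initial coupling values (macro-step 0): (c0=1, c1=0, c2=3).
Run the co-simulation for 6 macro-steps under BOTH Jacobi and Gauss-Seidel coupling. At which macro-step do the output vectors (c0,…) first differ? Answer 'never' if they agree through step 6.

[Jacobi] macro 1: S0 reads c0=1 → after 1×micro: 0; S1 reads c0=1 → after 2×micro: 2; S2 reads c1=0 → after 1×micro: 4 ⇒ (c0=0, c1=2, c2=4)
[Jacobi] macro 2: S0 reads c0=0 → after 1×micro: 4; S1 reads c0=0 → after 2×micro: 2; S2 reads c1=2 → after 1×micro: -2 ⇒ (c0=4, c1=2, c2=-2)
[Jacobi] macro 3: S0 reads c0=4 → after 1×micro: 4; S1 reads c0=4 → after 2×micro: 2; S2 reads c1=2 → after 1×micro: -2 ⇒ (c0=4, c1=2, c2=-2)
[Jacobi] macro 4: S0 reads c0=4 → after 1×micro: 4; S1 reads c0=4 → after 2×micro: 2; S2 reads c1=2 → after 1×micro: -2 ⇒ (c0=4, c1=2, c2=-2)
[Jacobi] macro 5: S0 reads c0=4 → after 1×micro: 4; S1 reads c0=4 → after 2×micro: 2; S2 reads c1=2 → after 1×micro: -2 ⇒ (c0=4, c1=2, c2=-2)
[Jacobi] macro 6: S0 reads c0=4 → after 1×micro: 4; S1 reads c0=4 → after 2×micro: 2; S2 reads c1=2 → after 1×micro: -2 ⇒ (c0=4, c1=2, c2=-2)
[Gauss-Seidel] macro 1: S0 reads c0=1 → after 1×micro: 0; S1 reads c0=0 → after 2×micro: 0; S2 reads c1=0 → after 1×micro: 4 ⇒ (c0=0, c1=0, c2=4)
[Gauss-Seidel] macro 2: S0 reads c0=0 → after 1×micro: 4; S1 reads c0=4 → after 2×micro: 0; S2 reads c1=0 → after 1×micro: 4 ⇒ (c0=4, c1=0, c2=4)
[Gauss-Seidel] macro 3: S0 reads c0=4 → after 1×micro: 4; S1 reads c0=4 → after 2×micro: 0; S2 reads c1=0 → after 1×micro: 4 ⇒ (c0=4, c1=0, c2=4)
[Gauss-Seidel] macro 4: S0 reads c0=4 → after 1×micro: 4; S1 reads c0=4 → after 2×micro: 0; S2 reads c1=0 → after 1×micro: 4 ⇒ (c0=4, c1=0, c2=4)
[Gauss-Seidel] macro 5: S0 reads c0=4 → after 1×micro: 4; S1 reads c0=4 → after 2×micro: 0; S2 reads c1=0 → after 1×micro: 4 ⇒ (c0=4, c1=0, c2=4)
[Gauss-Seidel] macro 6: S0 reads c0=4 → after 1×micro: 4; S1 reads c0=4 → after 2×micro: 0; S2 reads c1=0 → after 1×micro: 4 ⇒ (c0=4, c1=0, c2=4)

first divergence at macro-step: 1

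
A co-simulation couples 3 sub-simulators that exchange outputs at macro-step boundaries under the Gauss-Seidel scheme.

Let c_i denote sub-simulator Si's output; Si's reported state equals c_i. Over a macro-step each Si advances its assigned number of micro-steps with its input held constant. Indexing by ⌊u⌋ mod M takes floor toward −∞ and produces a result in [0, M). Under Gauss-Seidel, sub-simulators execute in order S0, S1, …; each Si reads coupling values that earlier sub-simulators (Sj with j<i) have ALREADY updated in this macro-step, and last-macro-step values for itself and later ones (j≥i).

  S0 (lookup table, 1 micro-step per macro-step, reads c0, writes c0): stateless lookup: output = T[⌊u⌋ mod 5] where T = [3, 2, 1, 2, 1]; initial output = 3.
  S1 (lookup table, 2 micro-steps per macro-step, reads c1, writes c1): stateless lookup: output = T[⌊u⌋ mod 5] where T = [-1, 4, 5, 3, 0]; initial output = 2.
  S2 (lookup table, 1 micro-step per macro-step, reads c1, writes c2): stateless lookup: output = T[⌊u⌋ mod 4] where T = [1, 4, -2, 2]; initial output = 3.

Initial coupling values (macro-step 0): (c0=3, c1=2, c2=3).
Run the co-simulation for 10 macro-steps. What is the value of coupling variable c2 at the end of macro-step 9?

macro 1: S0 reads c0=3 → after 1×micro: 2; S1 reads c1=2 → after 2×micro: 5; S2 reads c1=5 → after 1×micro: 4 ⇒ (c0=2, c1=5, c2=4)
macro 2: S0 reads c0=2 → after 1×micro: 1; S1 reads c1=5 → after 2×micro: -1; S2 reads c1=-1 → after 1×micro: 2 ⇒ (c0=1, c1=-1, c2=2)
macro 3: S0 reads c0=1 → after 1×micro: 2; S1 reads c1=-1 → after 2×micro: 0; S2 reads c1=0 → after 1×micro: 1 ⇒ (c0=2, c1=0, c2=1)
macro 4: S0 reads c0=2 → after 1×micro: 1; S1 reads c1=0 → after 2×micro: -1; S2 reads c1=-1 → after 1×micro: 2 ⇒ (c0=1, c1=-1, c2=2)
macro 5: S0 reads c0=1 → after 1×micro: 2; S1 reads c1=-1 → after 2×micro: 0; S2 reads c1=0 → after 1×micro: 1 ⇒ (c0=2, c1=0, c2=1)
macro 6: S0 reads c0=2 → after 1×micro: 1; S1 reads c1=0 → after 2×micro: -1; S2 reads c1=-1 → after 1×micro: 2 ⇒ (c0=1, c1=-1, c2=2)
macro 7: S0 reads c0=1 → after 1×micro: 2; S1 reads c1=-1 → after 2×micro: 0; S2 reads c1=0 → after 1×micro: 1 ⇒ (c0=2, c1=0, c2=1)
macro 8: S0 reads c0=2 → after 1×micro: 1; S1 reads c1=0 → after 2×micro: -1; S2 reads c1=-1 → after 1×micro: 2 ⇒ (c0=1, c1=-1, c2=2)
macro 9: S0 reads c0=1 → after 1×micro: 2; S1 reads c1=-1 → after 2×micro: 0; S2 reads c1=0 → after 1×micro: 1 ⇒ (c0=2, c1=0, c2=1)
macro 10: S0 reads c0=2 → after 1×micro: 1; S1 reads c1=0 → after 2×micro: -1; S2 reads c1=-1 → after 1×micro: 2 ⇒ (c0=1, c1=-1, c2=2)

c2 at macro-step 9 = 1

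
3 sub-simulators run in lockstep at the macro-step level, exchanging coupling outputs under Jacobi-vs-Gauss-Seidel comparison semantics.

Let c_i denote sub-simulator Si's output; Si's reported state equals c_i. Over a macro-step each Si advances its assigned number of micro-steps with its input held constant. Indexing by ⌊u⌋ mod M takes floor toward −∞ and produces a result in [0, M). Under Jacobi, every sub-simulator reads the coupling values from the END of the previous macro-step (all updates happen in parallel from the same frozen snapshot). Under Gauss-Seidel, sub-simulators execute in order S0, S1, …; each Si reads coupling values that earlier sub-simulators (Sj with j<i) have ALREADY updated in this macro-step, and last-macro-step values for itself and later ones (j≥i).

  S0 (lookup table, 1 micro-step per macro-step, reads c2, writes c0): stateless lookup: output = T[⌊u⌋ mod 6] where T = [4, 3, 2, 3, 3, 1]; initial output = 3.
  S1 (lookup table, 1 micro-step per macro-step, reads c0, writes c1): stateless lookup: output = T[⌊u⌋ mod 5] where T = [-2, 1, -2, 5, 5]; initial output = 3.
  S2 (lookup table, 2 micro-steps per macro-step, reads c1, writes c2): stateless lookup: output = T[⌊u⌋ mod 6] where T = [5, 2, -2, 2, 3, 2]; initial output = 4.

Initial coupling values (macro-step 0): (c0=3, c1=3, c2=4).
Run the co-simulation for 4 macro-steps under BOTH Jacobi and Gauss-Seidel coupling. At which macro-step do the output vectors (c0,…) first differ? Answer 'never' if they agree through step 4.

[Jacobi] macro 1: S0 reads c2=4 → after 1×micro: 3; S1 reads c0=3 → after 1×micro: 5; S2 reads c1=3 → after 2×micro: 2 ⇒ (c0=3, c1=5, c2=2)
[Jacobi] macro 2: S0 reads c2=2 → after 1×micro: 2; S1 reads c0=3 → after 1×micro: 5; S2 reads c1=5 → after 2×micro: 2 ⇒ (c0=2, c1=5, c2=2)
[Jacobi] macro 3: S0 reads c2=2 → after 1×micro: 2; S1 reads c0=2 → after 1×micro: -2; S2 reads c1=5 → after 2×micro: 2 ⇒ (c0=2, c1=-2, c2=2)
[Jacobi] macro 4: S0 reads c2=2 → after 1×micro: 2; S1 reads c0=2 → after 1×micro: -2; S2 reads c1=-2 → after 2×micro: 3 ⇒ (c0=2, c1=-2, c2=3)
[Gauss-Seidel] macro 1: S0 reads c2=4 → after 1×micro: 3; S1 reads c0=3 → after 1×micro: 5; S2 reads c1=5 → after 2×micro: 2 ⇒ (c0=3, c1=5, c2=2)
[Gauss-Seidel] macro 2: S0 reads c2=2 → after 1×micro: 2; S1 reads c0=2 → after 1×micro: -2; S2 reads c1=-2 → after 2×micro: 3 ⇒ (c0=2, c1=-2, c2=3)
[Gauss-Seidel] macro 3: S0 reads c2=3 → after 1×micro: 3; S1 reads c0=3 → after 1×micro: 5; S2 reads c1=5 → after 2×micro: 2 ⇒ (c0=3, c1=5, c2=2)
[Gauss-Seidel] macro 4: S0 reads c2=2 → after 1×micro: 2; S1 reads c0=2 → after 1×micro: -2; S2 reads c1=-2 → after 2×micro: 3 ⇒ (c0=2, c1=-2, c2=3)

first divergence at macro-step: 2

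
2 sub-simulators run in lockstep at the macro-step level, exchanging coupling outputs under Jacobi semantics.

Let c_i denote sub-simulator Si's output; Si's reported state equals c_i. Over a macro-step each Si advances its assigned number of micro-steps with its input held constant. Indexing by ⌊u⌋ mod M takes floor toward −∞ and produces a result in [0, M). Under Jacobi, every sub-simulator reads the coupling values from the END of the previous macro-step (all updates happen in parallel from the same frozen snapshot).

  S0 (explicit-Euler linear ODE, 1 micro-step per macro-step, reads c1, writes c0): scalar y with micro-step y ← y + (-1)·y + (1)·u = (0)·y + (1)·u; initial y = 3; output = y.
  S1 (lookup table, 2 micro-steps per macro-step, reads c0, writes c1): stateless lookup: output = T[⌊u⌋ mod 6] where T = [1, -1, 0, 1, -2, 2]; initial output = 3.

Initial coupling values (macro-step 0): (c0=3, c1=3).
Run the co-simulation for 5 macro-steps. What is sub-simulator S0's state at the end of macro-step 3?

macro 1: S0 reads c1=3 → after 1×micro: 3; S1 reads c0=3 → after 2×micro: 1 ⇒ (c0=3, c1=1)
macro 2: S0 reads c1=1 → after 1×micro: 1; S1 reads c0=3 → after 2×micro: 1 ⇒ (c0=1, c1=1)
macro 3: S0 reads c1=1 → after 1×micro: 1; S1 reads c0=1 → after 2×micro: -1 ⇒ (c0=1, c1=-1)
macro 4: S0 reads c1=-1 → after 1×micro: -1; S1 reads c0=1 → after 2×micro: -1 ⇒ (c0=-1, c1=-1)
macro 5: S0 reads c1=-1 → after 1×micro: -1; S1 reads c0=-1 → after 2×micro: 2 ⇒ (c0=-1, c1=2)

S0 state at macro-step 3 = 1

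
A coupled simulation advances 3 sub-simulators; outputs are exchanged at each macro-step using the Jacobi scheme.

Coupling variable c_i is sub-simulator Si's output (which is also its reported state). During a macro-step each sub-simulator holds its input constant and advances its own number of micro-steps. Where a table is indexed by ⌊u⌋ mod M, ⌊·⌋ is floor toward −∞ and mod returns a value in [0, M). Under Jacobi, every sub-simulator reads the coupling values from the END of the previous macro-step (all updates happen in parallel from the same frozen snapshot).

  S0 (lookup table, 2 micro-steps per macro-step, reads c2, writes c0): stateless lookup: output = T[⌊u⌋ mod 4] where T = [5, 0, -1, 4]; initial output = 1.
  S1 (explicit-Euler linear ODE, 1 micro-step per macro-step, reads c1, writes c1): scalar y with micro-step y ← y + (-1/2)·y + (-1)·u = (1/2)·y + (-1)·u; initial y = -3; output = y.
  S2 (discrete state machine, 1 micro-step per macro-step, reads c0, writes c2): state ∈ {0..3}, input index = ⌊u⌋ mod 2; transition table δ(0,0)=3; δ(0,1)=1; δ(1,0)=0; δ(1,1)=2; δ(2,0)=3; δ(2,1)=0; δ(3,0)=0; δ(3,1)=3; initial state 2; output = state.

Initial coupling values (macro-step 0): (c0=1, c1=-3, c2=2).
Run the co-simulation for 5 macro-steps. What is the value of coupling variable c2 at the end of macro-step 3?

c2 at macro-step 3 = 2

macro 1: S0 reads c2=2 → after 2×micro: -1; S1 reads c1=-3 → after 1×micro: 3/2; S2 reads c0=1 → after 1×micro: 0 ⇒ (c0=-1, c1=3/2, c2=0)
macro 2: S0 reads c2=0 → after 2×micro: 5; S1 reads c1=3/2 → after 1×micro: -3/4; S2 reads c0=-1 → after 1×micro: 1 ⇒ (c0=5, c1=-3/4, c2=1)
macro 3: S0 reads c2=1 → after 2×micro: 0; S1 reads c1=-3/4 → after 1×micro: 3/8; S2 reads c0=5 → after 1×micro: 2 ⇒ (c0=0, c1=3/8, c2=2)
macro 4: S0 reads c2=2 → after 2×micro: -1; S1 reads c1=3/8 → after 1×micro: -3/16; S2 reads c0=0 → after 1×micro: 3 ⇒ (c0=-1, c1=-3/16, c2=3)
macro 5: S0 reads c2=3 → after 2×micro: 4; S1 reads c1=-3/16 → after 1×micro: 3/32; S2 reads c0=-1 → after 1×micro: 3 ⇒ (c0=4, c1=3/32, c2=3)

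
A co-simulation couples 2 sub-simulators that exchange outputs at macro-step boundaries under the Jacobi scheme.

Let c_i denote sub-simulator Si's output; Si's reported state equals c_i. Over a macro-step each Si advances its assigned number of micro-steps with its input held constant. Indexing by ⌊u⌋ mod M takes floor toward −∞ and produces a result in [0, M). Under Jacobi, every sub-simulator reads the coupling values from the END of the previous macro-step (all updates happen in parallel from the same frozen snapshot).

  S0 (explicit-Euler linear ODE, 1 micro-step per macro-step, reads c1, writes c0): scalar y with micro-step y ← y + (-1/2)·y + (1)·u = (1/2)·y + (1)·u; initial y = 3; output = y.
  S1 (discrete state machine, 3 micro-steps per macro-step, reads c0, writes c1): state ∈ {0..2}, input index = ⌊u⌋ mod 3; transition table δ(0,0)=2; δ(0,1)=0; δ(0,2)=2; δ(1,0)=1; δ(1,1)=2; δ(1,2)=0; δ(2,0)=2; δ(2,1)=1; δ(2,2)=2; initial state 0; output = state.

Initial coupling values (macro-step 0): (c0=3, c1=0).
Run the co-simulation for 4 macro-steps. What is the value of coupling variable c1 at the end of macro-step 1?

c1 at macro-step 1 = 2

macro 1: S0 reads c1=0 → after 1×micro: 3/2; S1 reads c0=3 → after 3×micro: 2 ⇒ (c0=3/2, c1=2)
macro 2: S0 reads c1=2 → after 1×micro: 11/4; S1 reads c0=3/2 → after 3×micro: 1 ⇒ (c0=11/4, c1=1)
macro 3: S0 reads c1=1 → after 1×micro: 19/8; S1 reads c0=11/4 → after 3×micro: 2 ⇒ (c0=19/8, c1=2)
macro 4: S0 reads c1=2 → after 1×micro: 51/16; S1 reads c0=19/8 → after 3×micro: 2 ⇒ (c0=51/16, c1=2)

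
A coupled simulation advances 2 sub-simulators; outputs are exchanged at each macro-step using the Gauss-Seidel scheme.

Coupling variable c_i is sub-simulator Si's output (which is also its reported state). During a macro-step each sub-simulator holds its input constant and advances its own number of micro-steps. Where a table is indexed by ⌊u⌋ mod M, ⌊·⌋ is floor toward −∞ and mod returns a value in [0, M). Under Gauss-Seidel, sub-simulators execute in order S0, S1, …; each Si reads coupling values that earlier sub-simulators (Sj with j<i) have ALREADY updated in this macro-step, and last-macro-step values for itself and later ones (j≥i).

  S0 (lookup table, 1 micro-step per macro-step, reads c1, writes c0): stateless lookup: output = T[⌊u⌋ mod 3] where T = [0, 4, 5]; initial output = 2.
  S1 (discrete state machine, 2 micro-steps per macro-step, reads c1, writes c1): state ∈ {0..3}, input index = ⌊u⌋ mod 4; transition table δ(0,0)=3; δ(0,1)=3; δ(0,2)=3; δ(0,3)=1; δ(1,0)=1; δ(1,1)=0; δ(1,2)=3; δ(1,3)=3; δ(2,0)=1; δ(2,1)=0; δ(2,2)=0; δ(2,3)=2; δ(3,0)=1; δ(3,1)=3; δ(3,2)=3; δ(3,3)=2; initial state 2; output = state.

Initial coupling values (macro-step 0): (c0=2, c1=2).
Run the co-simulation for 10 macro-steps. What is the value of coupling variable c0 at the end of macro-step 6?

macro 1: S0 reads c1=2 → after 1×micro: 5; S1 reads c1=2 → after 2×micro: 3 ⇒ (c0=5, c1=3)
macro 2: S0 reads c1=3 → after 1×micro: 0; S1 reads c1=3 → after 2×micro: 2 ⇒ (c0=0, c1=2)
macro 3: S0 reads c1=2 → after 1×micro: 5; S1 reads c1=2 → after 2×micro: 3 ⇒ (c0=5, c1=3)
macro 4: S0 reads c1=3 → after 1×micro: 0; S1 reads c1=3 → after 2×micro: 2 ⇒ (c0=0, c1=2)
macro 5: S0 reads c1=2 → after 1×micro: 5; S1 reads c1=2 → after 2×micro: 3 ⇒ (c0=5, c1=3)
macro 6: S0 reads c1=3 → after 1×micro: 0; S1 reads c1=3 → after 2×micro: 2 ⇒ (c0=0, c1=2)
macro 7: S0 reads c1=2 → after 1×micro: 5; S1 reads c1=2 → after 2×micro: 3 ⇒ (c0=5, c1=3)
macro 8: S0 reads c1=3 → after 1×micro: 0; S1 reads c1=3 → after 2×micro: 2 ⇒ (c0=0, c1=2)
macro 9: S0 reads c1=2 → after 1×micro: 5; S1 reads c1=2 → after 2×micro: 3 ⇒ (c0=5, c1=3)
macro 10: S0 reads c1=3 → after 1×micro: 0; S1 reads c1=3 → after 2×micro: 2 ⇒ (c0=0, c1=2)

c0 at macro-step 6 = 0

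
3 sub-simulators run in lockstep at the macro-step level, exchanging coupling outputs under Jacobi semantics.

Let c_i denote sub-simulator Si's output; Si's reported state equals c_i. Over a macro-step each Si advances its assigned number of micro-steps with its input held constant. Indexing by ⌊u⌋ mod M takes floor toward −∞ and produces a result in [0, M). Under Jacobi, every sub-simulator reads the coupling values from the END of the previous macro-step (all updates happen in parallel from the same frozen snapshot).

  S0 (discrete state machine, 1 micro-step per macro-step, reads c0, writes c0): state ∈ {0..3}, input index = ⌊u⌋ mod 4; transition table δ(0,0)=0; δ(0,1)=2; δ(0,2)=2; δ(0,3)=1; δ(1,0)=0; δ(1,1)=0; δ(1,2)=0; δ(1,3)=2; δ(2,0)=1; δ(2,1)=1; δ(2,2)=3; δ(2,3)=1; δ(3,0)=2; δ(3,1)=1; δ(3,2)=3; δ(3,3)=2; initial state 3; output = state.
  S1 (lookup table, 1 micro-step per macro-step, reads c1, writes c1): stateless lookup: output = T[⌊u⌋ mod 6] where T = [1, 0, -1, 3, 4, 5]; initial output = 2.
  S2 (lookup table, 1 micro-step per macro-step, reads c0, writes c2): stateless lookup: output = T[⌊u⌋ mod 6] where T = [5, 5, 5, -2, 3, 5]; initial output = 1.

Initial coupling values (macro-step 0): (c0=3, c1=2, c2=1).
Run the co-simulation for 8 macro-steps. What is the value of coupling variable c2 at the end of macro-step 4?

c2 at macro-step 4 = 5

macro 1: S0 reads c0=3 → after 1×micro: 2; S1 reads c1=2 → after 1×micro: -1; S2 reads c0=3 → after 1×micro: -2 ⇒ (c0=2, c1=-1, c2=-2)
macro 2: S0 reads c0=2 → after 1×micro: 3; S1 reads c1=-1 → after 1×micro: 5; S2 reads c0=2 → after 1×micro: 5 ⇒ (c0=3, c1=5, c2=5)
macro 3: S0 reads c0=3 → after 1×micro: 2; S1 reads c1=5 → after 1×micro: 5; S2 reads c0=3 → after 1×micro: -2 ⇒ (c0=2, c1=5, c2=-2)
macro 4: S0 reads c0=2 → after 1×micro: 3; S1 reads c1=5 → after 1×micro: 5; S2 reads c0=2 → after 1×micro: 5 ⇒ (c0=3, c1=5, c2=5)
macro 5: S0 reads c0=3 → after 1×micro: 2; S1 reads c1=5 → after 1×micro: 5; S2 reads c0=3 → after 1×micro: -2 ⇒ (c0=2, c1=5, c2=-2)
macro 6: S0 reads c0=2 → after 1×micro: 3; S1 reads c1=5 → after 1×micro: 5; S2 reads c0=2 → after 1×micro: 5 ⇒ (c0=3, c1=5, c2=5)
macro 7: S0 reads c0=3 → after 1×micro: 2; S1 reads c1=5 → after 1×micro: 5; S2 reads c0=3 → after 1×micro: -2 ⇒ (c0=2, c1=5, c2=-2)
macro 8: S0 reads c0=2 → after 1×micro: 3; S1 reads c1=5 → after 1×micro: 5; S2 reads c0=2 → after 1×micro: 5 ⇒ (c0=3, c1=5, c2=5)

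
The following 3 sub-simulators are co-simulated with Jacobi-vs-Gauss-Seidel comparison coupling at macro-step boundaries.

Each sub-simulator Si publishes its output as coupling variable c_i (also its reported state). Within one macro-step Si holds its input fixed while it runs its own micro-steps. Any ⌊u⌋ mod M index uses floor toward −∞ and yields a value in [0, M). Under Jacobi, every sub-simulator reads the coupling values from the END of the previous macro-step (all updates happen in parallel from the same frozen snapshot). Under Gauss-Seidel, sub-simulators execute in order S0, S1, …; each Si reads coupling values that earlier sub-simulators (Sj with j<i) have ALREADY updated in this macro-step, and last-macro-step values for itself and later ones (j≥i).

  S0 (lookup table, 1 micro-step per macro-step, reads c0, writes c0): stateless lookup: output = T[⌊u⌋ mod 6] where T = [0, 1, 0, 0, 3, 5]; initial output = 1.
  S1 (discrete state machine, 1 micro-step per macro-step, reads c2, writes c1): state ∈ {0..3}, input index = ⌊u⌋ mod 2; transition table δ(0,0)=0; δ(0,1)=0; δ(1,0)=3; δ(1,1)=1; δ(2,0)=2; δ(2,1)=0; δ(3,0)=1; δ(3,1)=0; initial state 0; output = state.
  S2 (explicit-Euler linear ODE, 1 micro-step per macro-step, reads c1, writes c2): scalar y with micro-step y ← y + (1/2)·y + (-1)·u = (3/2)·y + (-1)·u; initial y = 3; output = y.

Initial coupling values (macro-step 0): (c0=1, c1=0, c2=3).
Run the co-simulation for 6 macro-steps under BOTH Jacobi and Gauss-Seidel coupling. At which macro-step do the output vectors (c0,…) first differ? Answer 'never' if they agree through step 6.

[Jacobi] macro 1: S0 reads c0=1 → after 1×micro: 1; S1 reads c2=3 → after 1×micro: 0; S2 reads c1=0 → after 1×micro: 9/2 ⇒ (c0=1, c1=0, c2=9/2)
[Jacobi] macro 2: S0 reads c0=1 → after 1×micro: 1; S1 reads c2=9/2 → after 1×micro: 0; S2 reads c1=0 → after 1×micro: 27/4 ⇒ (c0=1, c1=0, c2=27/4)
[Jacobi] macro 3: S0 reads c0=1 → after 1×micro: 1; S1 reads c2=27/4 → after 1×micro: 0; S2 reads c1=0 → after 1×micro: 81/8 ⇒ (c0=1, c1=0, c2=81/8)
[Jacobi] macro 4: S0 reads c0=1 → after 1×micro: 1; S1 reads c2=81/8 → after 1×micro: 0; S2 reads c1=0 → after 1×micro: 243/16 ⇒ (c0=1, c1=0, c2=243/16)
[Jacobi] macro 5: S0 reads c0=1 → after 1×micro: 1; S1 reads c2=243/16 → after 1×micro: 0; S2 reads c1=0 → after 1×micro: 729/32 ⇒ (c0=1, c1=0, c2=729/32)
[Jacobi] macro 6: S0 reads c0=1 → after 1×micro: 1; S1 reads c2=729/32 → after 1×micro: 0; S2 reads c1=0 → after 1×micro: 2187/64 ⇒ (c0=1, c1=0, c2=2187/64)
[Gauss-Seidel] macro 1: S0 reads c0=1 → after 1×micro: 1; S1 reads c2=3 → after 1×micro: 0; S2 reads c1=0 → after 1×micro: 9/2 ⇒ (c0=1, c1=0, c2=9/2)
[Gauss-Seidel] macro 2: S0 reads c0=1 → after 1×micro: 1; S1 reads c2=9/2 → after 1×micro: 0; S2 reads c1=0 → after 1×micro: 27/4 ⇒ (c0=1, c1=0, c2=27/4)
[Gauss-Seidel] macro 3: S0 reads c0=1 → after 1×micro: 1; S1 reads c2=27/4 → after 1×micro: 0; S2 reads c1=0 → after 1×micro: 81/8 ⇒ (c0=1, c1=0, c2=81/8)
[Gauss-Seidel] macro 4: S0 reads c0=1 → after 1×micro: 1; S1 reads c2=81/8 → after 1×micro: 0; S2 reads c1=0 → after 1×micro: 243/16 ⇒ (c0=1, c1=0, c2=243/16)
[Gauss-Seidel] macro 5: S0 reads c0=1 → after 1×micro: 1; S1 reads c2=243/16 → after 1×micro: 0; S2 reads c1=0 → after 1×micro: 729/32 ⇒ (c0=1, c1=0, c2=729/32)
[Gauss-Seidel] macro 6: S0 reads c0=1 → after 1×micro: 1; S1 reads c2=729/32 → after 1×micro: 0; S2 reads c1=0 → after 1×micro: 2187/64 ⇒ (c0=1, c1=0, c2=2187/64)

first divergence at macro-step: never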